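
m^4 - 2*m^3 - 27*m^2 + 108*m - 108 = (m - 3)^2*(m - 2)*(m + 6)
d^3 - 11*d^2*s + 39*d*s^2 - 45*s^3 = (d - 5*s)*(d - 3*s)^2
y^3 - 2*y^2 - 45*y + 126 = (y - 6)*(y - 3)*(y + 7)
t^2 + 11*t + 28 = (t + 4)*(t + 7)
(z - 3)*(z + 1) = z^2 - 2*z - 3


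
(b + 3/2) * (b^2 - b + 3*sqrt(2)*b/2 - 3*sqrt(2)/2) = b^3 + b^2/2 + 3*sqrt(2)*b^2/2 - 3*b/2 + 3*sqrt(2)*b/4 - 9*sqrt(2)/4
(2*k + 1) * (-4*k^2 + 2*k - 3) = -8*k^3 - 4*k - 3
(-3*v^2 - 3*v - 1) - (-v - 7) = -3*v^2 - 2*v + 6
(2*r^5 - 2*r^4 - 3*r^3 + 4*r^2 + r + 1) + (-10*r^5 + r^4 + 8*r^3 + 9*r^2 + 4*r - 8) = -8*r^5 - r^4 + 5*r^3 + 13*r^2 + 5*r - 7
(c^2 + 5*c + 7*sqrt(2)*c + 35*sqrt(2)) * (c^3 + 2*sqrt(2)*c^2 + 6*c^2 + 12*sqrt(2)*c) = c^5 + 11*c^4 + 9*sqrt(2)*c^4 + 58*c^3 + 99*sqrt(2)*c^3 + 308*c^2 + 270*sqrt(2)*c^2 + 840*c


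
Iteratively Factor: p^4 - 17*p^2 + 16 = (p - 4)*(p^3 + 4*p^2 - p - 4) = (p - 4)*(p + 4)*(p^2 - 1) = (p - 4)*(p + 1)*(p + 4)*(p - 1)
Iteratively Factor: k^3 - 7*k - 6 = (k + 2)*(k^2 - 2*k - 3) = (k + 1)*(k + 2)*(k - 3)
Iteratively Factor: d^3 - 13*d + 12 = (d + 4)*(d^2 - 4*d + 3) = (d - 1)*(d + 4)*(d - 3)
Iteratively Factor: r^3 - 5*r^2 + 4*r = (r - 1)*(r^2 - 4*r) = (r - 4)*(r - 1)*(r)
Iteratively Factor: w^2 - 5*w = (w - 5)*(w)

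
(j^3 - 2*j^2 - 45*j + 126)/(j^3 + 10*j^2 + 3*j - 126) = (j - 6)/(j + 6)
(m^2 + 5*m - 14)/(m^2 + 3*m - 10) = (m + 7)/(m + 5)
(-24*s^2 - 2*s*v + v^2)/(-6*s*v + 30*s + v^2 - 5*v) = (4*s + v)/(v - 5)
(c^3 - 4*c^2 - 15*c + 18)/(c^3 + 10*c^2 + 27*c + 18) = (c^2 - 7*c + 6)/(c^2 + 7*c + 6)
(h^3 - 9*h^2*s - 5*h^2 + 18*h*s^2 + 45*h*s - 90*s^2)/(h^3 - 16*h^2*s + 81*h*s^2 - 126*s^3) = (5 - h)/(-h + 7*s)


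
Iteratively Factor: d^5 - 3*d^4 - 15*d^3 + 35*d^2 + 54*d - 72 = (d - 3)*(d^4 - 15*d^2 - 10*d + 24) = (d - 3)*(d + 2)*(d^3 - 2*d^2 - 11*d + 12) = (d - 4)*(d - 3)*(d + 2)*(d^2 + 2*d - 3) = (d - 4)*(d - 3)*(d + 2)*(d + 3)*(d - 1)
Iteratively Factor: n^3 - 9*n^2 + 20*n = (n)*(n^2 - 9*n + 20) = n*(n - 4)*(n - 5)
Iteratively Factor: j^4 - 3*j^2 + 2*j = (j + 2)*(j^3 - 2*j^2 + j) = (j - 1)*(j + 2)*(j^2 - j) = j*(j - 1)*(j + 2)*(j - 1)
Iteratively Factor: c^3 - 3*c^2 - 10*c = (c - 5)*(c^2 + 2*c) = c*(c - 5)*(c + 2)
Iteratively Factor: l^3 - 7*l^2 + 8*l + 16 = (l - 4)*(l^2 - 3*l - 4) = (l - 4)^2*(l + 1)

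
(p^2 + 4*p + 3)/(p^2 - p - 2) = (p + 3)/(p - 2)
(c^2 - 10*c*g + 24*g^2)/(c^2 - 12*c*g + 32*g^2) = (c - 6*g)/(c - 8*g)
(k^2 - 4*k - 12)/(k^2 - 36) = (k + 2)/(k + 6)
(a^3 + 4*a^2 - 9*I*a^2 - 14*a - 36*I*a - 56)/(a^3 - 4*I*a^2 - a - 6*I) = (a^2 + a*(4 - 7*I) - 28*I)/(a^2 - 2*I*a + 3)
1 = 1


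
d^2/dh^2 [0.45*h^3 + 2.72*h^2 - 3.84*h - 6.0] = 2.7*h + 5.44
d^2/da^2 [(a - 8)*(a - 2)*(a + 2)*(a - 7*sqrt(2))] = 12*a^2 - 42*sqrt(2)*a - 48*a - 8 + 112*sqrt(2)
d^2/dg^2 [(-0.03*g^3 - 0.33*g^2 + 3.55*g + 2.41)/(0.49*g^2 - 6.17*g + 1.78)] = (1.38777878078145e-17*g^5 - 3.33066907387547e-16*g^4 - 2.52246999999999*g^3 + 7.17566999999998*g^2 - 62.86509*g + 255.17341)/(0.117649*g^6 - 4.444251*g^5 + 57.243417*g^4 - 267.173957*g^3 + 207.945474*g^2 - 58.647084*g + 5.639752)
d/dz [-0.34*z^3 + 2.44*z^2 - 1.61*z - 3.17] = -1.02*z^2 + 4.88*z - 1.61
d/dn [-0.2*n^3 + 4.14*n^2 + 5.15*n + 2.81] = -0.6*n^2 + 8.28*n + 5.15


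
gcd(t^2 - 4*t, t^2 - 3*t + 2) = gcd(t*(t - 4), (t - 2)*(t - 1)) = 1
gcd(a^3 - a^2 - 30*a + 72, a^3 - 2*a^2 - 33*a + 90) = a^2 + 3*a - 18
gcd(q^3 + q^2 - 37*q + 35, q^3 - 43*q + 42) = q^2 + 6*q - 7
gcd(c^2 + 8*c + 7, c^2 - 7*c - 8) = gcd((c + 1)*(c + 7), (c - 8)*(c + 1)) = c + 1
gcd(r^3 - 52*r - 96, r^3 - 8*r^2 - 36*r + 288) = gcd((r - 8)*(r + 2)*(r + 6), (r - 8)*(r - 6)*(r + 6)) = r^2 - 2*r - 48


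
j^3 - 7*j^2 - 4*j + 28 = (j - 7)*(j - 2)*(j + 2)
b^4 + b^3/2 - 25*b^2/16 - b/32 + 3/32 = (b - 1)*(b - 1/4)*(b + 1/4)*(b + 3/2)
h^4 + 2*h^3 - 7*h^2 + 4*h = h*(h - 1)^2*(h + 4)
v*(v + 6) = v^2 + 6*v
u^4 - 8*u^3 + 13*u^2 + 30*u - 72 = (u - 4)*(u - 3)^2*(u + 2)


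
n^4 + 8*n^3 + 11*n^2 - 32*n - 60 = (n - 2)*(n + 2)*(n + 3)*(n + 5)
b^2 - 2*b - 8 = (b - 4)*(b + 2)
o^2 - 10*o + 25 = (o - 5)^2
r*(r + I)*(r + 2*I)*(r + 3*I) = r^4 + 6*I*r^3 - 11*r^2 - 6*I*r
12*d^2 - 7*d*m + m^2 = (-4*d + m)*(-3*d + m)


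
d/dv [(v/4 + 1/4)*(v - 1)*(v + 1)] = (v + 1)*(3*v - 1)/4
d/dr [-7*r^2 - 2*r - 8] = -14*r - 2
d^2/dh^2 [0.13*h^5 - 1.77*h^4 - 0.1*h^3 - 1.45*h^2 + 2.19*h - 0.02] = 2.6*h^3 - 21.24*h^2 - 0.6*h - 2.9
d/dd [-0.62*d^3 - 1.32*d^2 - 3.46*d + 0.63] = -1.86*d^2 - 2.64*d - 3.46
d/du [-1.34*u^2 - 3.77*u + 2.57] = -2.68*u - 3.77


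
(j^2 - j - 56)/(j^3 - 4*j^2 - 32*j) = (j + 7)/(j*(j + 4))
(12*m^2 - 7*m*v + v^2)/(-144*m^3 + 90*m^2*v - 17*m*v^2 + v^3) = (-4*m + v)/(48*m^2 - 14*m*v + v^2)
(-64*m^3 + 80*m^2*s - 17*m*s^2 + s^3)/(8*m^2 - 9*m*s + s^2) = -8*m + s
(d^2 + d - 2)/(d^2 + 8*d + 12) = (d - 1)/(d + 6)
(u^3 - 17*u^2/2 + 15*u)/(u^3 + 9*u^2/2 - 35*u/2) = (u - 6)/(u + 7)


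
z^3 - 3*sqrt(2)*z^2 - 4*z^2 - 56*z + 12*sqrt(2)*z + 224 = (z - 4)*(z - 7*sqrt(2))*(z + 4*sqrt(2))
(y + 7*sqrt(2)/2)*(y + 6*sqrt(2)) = y^2 + 19*sqrt(2)*y/2 + 42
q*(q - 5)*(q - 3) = q^3 - 8*q^2 + 15*q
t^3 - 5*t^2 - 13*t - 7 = (t - 7)*(t + 1)^2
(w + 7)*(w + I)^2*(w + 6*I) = w^4 + 7*w^3 + 8*I*w^3 - 13*w^2 + 56*I*w^2 - 91*w - 6*I*w - 42*I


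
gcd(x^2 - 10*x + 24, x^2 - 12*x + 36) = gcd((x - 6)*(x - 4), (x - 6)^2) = x - 6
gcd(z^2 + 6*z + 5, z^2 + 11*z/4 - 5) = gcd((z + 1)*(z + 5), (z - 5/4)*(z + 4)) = 1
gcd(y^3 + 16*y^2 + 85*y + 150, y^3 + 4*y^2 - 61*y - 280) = y + 5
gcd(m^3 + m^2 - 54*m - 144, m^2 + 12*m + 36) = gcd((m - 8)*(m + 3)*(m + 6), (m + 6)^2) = m + 6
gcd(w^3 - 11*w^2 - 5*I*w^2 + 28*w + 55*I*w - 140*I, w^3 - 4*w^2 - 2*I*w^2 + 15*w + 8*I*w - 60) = w^2 + w*(-4 - 5*I) + 20*I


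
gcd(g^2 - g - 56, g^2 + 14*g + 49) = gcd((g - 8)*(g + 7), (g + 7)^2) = g + 7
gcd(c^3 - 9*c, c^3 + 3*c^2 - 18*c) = c^2 - 3*c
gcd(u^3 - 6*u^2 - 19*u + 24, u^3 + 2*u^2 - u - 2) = u - 1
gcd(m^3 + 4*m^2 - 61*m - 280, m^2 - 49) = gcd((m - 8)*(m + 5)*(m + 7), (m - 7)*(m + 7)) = m + 7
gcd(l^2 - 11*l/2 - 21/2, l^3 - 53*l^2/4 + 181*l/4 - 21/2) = l - 7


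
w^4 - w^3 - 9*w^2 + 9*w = w*(w - 3)*(w - 1)*(w + 3)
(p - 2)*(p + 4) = p^2 + 2*p - 8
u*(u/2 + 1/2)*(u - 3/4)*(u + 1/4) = u^4/2 + u^3/4 - 11*u^2/32 - 3*u/32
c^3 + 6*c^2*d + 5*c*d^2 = c*(c + d)*(c + 5*d)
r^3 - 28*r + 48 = (r - 4)*(r - 2)*(r + 6)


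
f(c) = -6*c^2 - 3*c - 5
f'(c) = -12*c - 3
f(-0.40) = -4.76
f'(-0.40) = 1.80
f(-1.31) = -11.37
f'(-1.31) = 12.72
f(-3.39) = -63.78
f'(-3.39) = 37.68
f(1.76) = -28.87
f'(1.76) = -24.12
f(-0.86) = -6.86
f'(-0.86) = 7.32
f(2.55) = -51.66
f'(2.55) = -33.60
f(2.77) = -59.35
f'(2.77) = -36.24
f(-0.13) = -4.71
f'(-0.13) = -1.44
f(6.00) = -239.00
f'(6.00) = -75.00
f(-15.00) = -1310.00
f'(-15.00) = 177.00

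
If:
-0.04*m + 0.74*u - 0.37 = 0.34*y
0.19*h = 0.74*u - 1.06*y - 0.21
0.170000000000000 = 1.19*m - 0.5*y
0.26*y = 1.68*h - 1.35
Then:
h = 0.81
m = 0.15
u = 0.52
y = 0.02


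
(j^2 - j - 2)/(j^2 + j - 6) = (j + 1)/(j + 3)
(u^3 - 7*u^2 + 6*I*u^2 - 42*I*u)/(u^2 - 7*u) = u + 6*I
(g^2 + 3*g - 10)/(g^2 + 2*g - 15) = (g - 2)/(g - 3)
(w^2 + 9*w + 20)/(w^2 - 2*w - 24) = (w + 5)/(w - 6)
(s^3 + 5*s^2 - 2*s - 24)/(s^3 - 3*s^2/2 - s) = 2*(s^2 + 7*s + 12)/(s*(2*s + 1))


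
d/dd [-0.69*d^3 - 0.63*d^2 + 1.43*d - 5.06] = -2.07*d^2 - 1.26*d + 1.43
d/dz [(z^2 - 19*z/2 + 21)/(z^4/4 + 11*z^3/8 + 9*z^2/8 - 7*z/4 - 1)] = 4*(-8*z^5 + 92*z^4 + 82*z^3 - 1243*z^2 - 788*z + 740)/(4*z^8 + 44*z^7 + 157*z^6 + 142*z^5 - 259*z^4 - 428*z^3 + 52*z^2 + 224*z + 64)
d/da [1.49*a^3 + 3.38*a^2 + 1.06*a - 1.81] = 4.47*a^2 + 6.76*a + 1.06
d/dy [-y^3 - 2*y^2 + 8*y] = -3*y^2 - 4*y + 8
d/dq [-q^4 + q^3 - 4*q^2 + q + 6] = -4*q^3 + 3*q^2 - 8*q + 1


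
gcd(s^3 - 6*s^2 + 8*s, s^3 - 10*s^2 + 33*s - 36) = s - 4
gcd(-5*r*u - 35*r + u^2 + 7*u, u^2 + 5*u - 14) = u + 7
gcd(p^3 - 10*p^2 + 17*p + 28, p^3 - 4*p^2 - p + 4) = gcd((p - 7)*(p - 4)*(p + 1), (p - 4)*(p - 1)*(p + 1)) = p^2 - 3*p - 4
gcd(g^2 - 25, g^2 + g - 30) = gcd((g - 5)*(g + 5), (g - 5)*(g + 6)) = g - 5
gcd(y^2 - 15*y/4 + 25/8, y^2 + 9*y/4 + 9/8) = 1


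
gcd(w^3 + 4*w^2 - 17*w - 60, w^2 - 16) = w - 4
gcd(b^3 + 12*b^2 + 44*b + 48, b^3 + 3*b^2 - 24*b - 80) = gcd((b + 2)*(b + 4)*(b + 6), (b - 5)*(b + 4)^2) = b + 4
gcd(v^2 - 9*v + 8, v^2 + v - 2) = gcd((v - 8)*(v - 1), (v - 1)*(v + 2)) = v - 1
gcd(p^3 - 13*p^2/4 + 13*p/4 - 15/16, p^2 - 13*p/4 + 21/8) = p - 3/2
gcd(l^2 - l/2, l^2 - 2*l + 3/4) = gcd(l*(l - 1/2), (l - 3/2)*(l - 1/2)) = l - 1/2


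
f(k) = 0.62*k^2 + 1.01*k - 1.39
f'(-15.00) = -17.59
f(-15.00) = 122.96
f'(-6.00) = -6.43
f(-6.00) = 14.87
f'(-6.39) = -6.91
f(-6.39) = 17.47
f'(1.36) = 2.70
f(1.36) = 1.13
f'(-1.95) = -1.41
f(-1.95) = -1.00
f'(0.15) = 1.20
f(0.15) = -1.22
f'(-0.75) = 0.08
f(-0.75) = -1.80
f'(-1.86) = -1.30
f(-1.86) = -1.12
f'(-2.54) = -2.14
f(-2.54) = 0.04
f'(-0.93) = -0.14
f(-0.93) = -1.79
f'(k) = 1.24*k + 1.01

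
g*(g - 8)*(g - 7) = g^3 - 15*g^2 + 56*g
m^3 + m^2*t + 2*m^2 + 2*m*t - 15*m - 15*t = (m - 3)*(m + 5)*(m + t)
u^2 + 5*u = u*(u + 5)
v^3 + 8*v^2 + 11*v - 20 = (v - 1)*(v + 4)*(v + 5)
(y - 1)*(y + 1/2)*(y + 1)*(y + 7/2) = y^4 + 4*y^3 + 3*y^2/4 - 4*y - 7/4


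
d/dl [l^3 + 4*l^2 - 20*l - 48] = 3*l^2 + 8*l - 20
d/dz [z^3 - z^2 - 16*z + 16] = 3*z^2 - 2*z - 16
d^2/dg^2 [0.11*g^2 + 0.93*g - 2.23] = 0.220000000000000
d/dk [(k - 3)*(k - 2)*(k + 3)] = 3*k^2 - 4*k - 9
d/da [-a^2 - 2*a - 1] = -2*a - 2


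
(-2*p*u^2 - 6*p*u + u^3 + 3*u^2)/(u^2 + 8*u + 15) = u*(-2*p + u)/(u + 5)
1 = 1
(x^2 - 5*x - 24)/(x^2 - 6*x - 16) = (x + 3)/(x + 2)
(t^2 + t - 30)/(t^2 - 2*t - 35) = (-t^2 - t + 30)/(-t^2 + 2*t + 35)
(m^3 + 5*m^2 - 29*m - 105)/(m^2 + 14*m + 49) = (m^2 - 2*m - 15)/(m + 7)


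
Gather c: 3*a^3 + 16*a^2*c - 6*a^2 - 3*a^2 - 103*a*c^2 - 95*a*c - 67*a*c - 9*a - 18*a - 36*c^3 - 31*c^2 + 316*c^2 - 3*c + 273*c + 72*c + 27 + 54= 3*a^3 - 9*a^2 - 27*a - 36*c^3 + c^2*(285 - 103*a) + c*(16*a^2 - 162*a + 342) + 81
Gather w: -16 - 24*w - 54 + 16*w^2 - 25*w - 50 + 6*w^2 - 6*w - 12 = 22*w^2 - 55*w - 132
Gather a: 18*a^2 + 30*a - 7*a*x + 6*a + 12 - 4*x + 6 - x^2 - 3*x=18*a^2 + a*(36 - 7*x) - x^2 - 7*x + 18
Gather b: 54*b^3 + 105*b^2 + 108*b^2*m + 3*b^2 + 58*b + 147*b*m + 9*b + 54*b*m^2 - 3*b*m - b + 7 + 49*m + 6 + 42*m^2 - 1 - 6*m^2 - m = 54*b^3 + b^2*(108*m + 108) + b*(54*m^2 + 144*m + 66) + 36*m^2 + 48*m + 12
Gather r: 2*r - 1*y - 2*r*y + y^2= r*(2 - 2*y) + y^2 - y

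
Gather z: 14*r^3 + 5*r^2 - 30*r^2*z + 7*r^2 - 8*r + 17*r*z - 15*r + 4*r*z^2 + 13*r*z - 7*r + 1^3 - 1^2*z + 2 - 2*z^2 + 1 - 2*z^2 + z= 14*r^3 + 12*r^2 - 30*r + z^2*(4*r - 4) + z*(-30*r^2 + 30*r) + 4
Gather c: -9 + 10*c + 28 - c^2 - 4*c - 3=-c^2 + 6*c + 16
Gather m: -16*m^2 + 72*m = -16*m^2 + 72*m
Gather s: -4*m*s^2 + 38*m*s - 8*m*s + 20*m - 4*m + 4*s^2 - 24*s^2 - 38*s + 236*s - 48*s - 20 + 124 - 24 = 16*m + s^2*(-4*m - 20) + s*(30*m + 150) + 80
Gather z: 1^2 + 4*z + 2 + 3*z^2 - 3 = 3*z^2 + 4*z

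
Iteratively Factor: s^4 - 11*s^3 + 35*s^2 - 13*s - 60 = (s - 3)*(s^3 - 8*s^2 + 11*s + 20) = (s - 3)*(s + 1)*(s^2 - 9*s + 20) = (s - 5)*(s - 3)*(s + 1)*(s - 4)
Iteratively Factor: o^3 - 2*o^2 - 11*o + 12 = (o - 4)*(o^2 + 2*o - 3) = (o - 4)*(o - 1)*(o + 3)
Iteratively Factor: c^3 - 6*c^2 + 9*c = (c - 3)*(c^2 - 3*c) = (c - 3)^2*(c)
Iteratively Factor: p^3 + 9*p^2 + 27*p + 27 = (p + 3)*(p^2 + 6*p + 9) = (p + 3)^2*(p + 3)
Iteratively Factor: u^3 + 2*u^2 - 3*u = (u + 3)*(u^2 - u) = (u - 1)*(u + 3)*(u)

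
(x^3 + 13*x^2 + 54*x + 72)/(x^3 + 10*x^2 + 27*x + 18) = (x + 4)/(x + 1)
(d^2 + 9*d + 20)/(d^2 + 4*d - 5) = (d + 4)/(d - 1)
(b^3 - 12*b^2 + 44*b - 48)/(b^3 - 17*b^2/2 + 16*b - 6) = 2*(b - 4)/(2*b - 1)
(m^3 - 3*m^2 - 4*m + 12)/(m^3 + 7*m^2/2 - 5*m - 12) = 2*(m^2 - m - 6)/(2*m^2 + 11*m + 12)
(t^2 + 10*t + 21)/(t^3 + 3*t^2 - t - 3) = (t + 7)/(t^2 - 1)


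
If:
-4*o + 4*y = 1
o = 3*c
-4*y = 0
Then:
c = -1/12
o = -1/4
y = 0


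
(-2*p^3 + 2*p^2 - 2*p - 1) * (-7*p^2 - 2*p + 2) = 14*p^5 - 10*p^4 + 6*p^3 + 15*p^2 - 2*p - 2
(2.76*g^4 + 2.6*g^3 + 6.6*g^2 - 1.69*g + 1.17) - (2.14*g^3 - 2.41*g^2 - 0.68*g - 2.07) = 2.76*g^4 + 0.46*g^3 + 9.01*g^2 - 1.01*g + 3.24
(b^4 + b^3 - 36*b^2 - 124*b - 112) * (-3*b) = -3*b^5 - 3*b^4 + 108*b^3 + 372*b^2 + 336*b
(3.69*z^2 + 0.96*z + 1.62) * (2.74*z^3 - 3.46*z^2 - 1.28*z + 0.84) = 10.1106*z^5 - 10.137*z^4 - 3.606*z^3 - 3.7344*z^2 - 1.2672*z + 1.3608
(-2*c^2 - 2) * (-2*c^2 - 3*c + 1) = 4*c^4 + 6*c^3 + 2*c^2 + 6*c - 2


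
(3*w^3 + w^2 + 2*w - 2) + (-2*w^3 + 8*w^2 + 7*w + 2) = w^3 + 9*w^2 + 9*w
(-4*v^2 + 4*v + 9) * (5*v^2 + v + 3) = -20*v^4 + 16*v^3 + 37*v^2 + 21*v + 27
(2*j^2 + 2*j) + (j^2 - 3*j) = 3*j^2 - j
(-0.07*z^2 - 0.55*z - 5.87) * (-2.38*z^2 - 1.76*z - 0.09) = 0.1666*z^4 + 1.4322*z^3 + 14.9449*z^2 + 10.3807*z + 0.5283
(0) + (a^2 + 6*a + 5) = a^2 + 6*a + 5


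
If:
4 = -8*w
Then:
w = -1/2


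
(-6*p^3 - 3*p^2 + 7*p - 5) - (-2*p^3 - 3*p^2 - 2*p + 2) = -4*p^3 + 9*p - 7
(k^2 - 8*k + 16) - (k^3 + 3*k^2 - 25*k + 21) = -k^3 - 2*k^2 + 17*k - 5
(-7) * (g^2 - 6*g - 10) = -7*g^2 + 42*g + 70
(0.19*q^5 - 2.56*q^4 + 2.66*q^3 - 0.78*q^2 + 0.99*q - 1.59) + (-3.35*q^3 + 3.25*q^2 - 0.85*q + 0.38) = 0.19*q^5 - 2.56*q^4 - 0.69*q^3 + 2.47*q^2 + 0.14*q - 1.21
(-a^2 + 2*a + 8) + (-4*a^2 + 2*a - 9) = -5*a^2 + 4*a - 1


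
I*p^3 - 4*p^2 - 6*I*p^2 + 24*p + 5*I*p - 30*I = (p - 6)*(p + 5*I)*(I*p + 1)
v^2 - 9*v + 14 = (v - 7)*(v - 2)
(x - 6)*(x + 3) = x^2 - 3*x - 18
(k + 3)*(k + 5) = k^2 + 8*k + 15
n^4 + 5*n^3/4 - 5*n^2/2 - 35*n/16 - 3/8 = (n - 3/2)*(n + 1/4)*(n + 1/2)*(n + 2)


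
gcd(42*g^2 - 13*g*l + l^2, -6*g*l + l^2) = 6*g - l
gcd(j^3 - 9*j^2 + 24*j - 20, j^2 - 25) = j - 5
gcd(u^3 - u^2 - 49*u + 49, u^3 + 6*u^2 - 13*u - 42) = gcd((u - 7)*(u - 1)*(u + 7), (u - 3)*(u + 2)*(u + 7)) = u + 7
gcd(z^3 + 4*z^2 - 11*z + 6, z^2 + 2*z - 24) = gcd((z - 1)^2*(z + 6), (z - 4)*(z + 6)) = z + 6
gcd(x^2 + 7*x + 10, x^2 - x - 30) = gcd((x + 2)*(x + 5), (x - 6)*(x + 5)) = x + 5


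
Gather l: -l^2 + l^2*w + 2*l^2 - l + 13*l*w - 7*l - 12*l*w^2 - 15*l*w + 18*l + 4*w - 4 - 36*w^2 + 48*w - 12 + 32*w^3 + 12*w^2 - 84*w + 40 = l^2*(w + 1) + l*(-12*w^2 - 2*w + 10) + 32*w^3 - 24*w^2 - 32*w + 24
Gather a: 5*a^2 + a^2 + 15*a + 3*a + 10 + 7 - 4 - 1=6*a^2 + 18*a + 12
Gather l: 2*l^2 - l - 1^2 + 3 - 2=2*l^2 - l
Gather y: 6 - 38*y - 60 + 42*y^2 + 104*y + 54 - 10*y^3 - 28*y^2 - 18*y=-10*y^3 + 14*y^2 + 48*y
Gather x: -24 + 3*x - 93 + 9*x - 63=12*x - 180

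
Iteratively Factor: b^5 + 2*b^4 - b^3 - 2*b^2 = (b + 2)*(b^4 - b^2) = b*(b + 2)*(b^3 - b) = b^2*(b + 2)*(b^2 - 1) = b^2*(b + 1)*(b + 2)*(b - 1)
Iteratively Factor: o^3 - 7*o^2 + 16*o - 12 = (o - 2)*(o^2 - 5*o + 6) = (o - 3)*(o - 2)*(o - 2)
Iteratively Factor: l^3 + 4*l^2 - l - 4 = (l + 4)*(l^2 - 1) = (l - 1)*(l + 4)*(l + 1)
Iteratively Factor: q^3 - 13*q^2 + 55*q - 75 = (q - 3)*(q^2 - 10*q + 25) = (q - 5)*(q - 3)*(q - 5)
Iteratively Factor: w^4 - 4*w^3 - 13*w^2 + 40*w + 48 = (w - 4)*(w^3 - 13*w - 12) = (w - 4)*(w + 1)*(w^2 - w - 12) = (w - 4)^2*(w + 1)*(w + 3)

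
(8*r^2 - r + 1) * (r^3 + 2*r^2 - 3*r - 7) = 8*r^5 + 15*r^4 - 25*r^3 - 51*r^2 + 4*r - 7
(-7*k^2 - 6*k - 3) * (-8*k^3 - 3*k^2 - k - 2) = 56*k^5 + 69*k^4 + 49*k^3 + 29*k^2 + 15*k + 6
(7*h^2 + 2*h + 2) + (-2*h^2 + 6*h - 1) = 5*h^2 + 8*h + 1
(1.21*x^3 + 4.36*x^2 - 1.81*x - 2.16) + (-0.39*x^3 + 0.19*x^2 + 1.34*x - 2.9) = 0.82*x^3 + 4.55*x^2 - 0.47*x - 5.06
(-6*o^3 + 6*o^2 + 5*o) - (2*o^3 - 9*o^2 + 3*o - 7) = -8*o^3 + 15*o^2 + 2*o + 7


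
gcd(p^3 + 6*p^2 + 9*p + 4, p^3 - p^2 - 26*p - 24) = p^2 + 5*p + 4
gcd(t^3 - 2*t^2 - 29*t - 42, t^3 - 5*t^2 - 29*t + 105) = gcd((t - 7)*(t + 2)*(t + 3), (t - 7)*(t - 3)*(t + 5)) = t - 7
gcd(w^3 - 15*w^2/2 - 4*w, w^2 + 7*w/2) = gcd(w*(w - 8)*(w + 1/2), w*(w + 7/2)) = w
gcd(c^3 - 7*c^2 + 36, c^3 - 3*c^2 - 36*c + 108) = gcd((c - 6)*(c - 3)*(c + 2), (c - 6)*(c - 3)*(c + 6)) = c^2 - 9*c + 18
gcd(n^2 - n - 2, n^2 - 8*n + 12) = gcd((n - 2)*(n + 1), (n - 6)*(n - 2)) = n - 2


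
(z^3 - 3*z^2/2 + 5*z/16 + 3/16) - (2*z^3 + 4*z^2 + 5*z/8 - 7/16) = -z^3 - 11*z^2/2 - 5*z/16 + 5/8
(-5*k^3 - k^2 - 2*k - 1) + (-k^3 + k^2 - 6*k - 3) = -6*k^3 - 8*k - 4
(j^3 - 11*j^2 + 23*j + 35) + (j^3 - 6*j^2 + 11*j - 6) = 2*j^3 - 17*j^2 + 34*j + 29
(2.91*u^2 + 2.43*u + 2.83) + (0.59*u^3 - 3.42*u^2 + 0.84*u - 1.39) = 0.59*u^3 - 0.51*u^2 + 3.27*u + 1.44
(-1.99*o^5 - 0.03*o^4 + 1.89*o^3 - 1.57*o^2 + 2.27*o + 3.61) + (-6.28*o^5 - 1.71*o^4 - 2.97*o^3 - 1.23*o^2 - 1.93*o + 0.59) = -8.27*o^5 - 1.74*o^4 - 1.08*o^3 - 2.8*o^2 + 0.34*o + 4.2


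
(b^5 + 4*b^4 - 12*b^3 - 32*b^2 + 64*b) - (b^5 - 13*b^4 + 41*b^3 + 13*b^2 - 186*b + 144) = 17*b^4 - 53*b^3 - 45*b^2 + 250*b - 144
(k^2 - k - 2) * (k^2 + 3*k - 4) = k^4 + 2*k^3 - 9*k^2 - 2*k + 8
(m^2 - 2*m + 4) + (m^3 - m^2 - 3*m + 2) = m^3 - 5*m + 6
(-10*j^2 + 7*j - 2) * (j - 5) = -10*j^3 + 57*j^2 - 37*j + 10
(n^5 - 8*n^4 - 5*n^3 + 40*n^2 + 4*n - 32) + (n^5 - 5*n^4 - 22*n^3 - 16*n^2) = 2*n^5 - 13*n^4 - 27*n^3 + 24*n^2 + 4*n - 32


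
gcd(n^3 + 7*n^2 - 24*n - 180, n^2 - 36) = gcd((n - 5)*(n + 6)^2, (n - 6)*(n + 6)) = n + 6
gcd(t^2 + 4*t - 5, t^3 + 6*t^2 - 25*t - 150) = t + 5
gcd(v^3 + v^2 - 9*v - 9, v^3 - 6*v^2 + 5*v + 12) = v^2 - 2*v - 3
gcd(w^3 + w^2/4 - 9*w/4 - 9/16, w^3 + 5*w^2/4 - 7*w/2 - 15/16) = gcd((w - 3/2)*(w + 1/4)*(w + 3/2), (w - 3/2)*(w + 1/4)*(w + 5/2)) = w^2 - 5*w/4 - 3/8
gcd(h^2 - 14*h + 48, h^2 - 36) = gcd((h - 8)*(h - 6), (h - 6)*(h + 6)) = h - 6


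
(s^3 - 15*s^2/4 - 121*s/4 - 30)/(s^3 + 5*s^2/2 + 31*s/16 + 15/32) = 8*(s^2 - 5*s - 24)/(8*s^2 + 10*s + 3)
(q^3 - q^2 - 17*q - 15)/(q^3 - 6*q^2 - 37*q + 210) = (q^2 + 4*q + 3)/(q^2 - q - 42)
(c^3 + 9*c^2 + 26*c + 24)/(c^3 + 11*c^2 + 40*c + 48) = (c + 2)/(c + 4)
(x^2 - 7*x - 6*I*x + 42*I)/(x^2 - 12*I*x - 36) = (x - 7)/(x - 6*I)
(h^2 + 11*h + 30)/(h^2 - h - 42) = (h + 5)/(h - 7)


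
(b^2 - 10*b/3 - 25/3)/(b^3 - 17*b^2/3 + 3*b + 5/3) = (3*b + 5)/(3*b^2 - 2*b - 1)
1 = 1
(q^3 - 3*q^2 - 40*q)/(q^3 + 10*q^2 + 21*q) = (q^2 - 3*q - 40)/(q^2 + 10*q + 21)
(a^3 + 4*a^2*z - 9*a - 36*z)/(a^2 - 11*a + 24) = (a^2 + 4*a*z + 3*a + 12*z)/(a - 8)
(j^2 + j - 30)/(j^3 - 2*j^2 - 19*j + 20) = (j + 6)/(j^2 + 3*j - 4)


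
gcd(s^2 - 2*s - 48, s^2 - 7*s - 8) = s - 8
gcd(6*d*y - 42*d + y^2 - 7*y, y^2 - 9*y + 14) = y - 7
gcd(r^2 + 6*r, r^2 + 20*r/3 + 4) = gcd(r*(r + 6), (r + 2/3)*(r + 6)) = r + 6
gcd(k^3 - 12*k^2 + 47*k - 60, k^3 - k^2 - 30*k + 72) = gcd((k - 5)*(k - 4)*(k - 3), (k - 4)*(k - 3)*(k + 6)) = k^2 - 7*k + 12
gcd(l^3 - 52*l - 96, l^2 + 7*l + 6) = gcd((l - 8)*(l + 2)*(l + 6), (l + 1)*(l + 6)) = l + 6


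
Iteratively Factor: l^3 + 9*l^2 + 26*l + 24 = (l + 2)*(l^2 + 7*l + 12) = (l + 2)*(l + 4)*(l + 3)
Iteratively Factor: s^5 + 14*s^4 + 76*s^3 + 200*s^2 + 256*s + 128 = (s + 2)*(s^4 + 12*s^3 + 52*s^2 + 96*s + 64) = (s + 2)*(s + 4)*(s^3 + 8*s^2 + 20*s + 16) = (s + 2)*(s + 4)^2*(s^2 + 4*s + 4) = (s + 2)^2*(s + 4)^2*(s + 2)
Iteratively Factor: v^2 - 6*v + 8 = (v - 4)*(v - 2)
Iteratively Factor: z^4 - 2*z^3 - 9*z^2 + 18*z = (z - 3)*(z^3 + z^2 - 6*z) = z*(z - 3)*(z^2 + z - 6) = z*(z - 3)*(z - 2)*(z + 3)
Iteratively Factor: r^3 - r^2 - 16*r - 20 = (r - 5)*(r^2 + 4*r + 4) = (r - 5)*(r + 2)*(r + 2)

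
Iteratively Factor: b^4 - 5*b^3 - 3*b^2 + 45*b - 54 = (b - 3)*(b^3 - 2*b^2 - 9*b + 18) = (b - 3)^2*(b^2 + b - 6) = (b - 3)^2*(b + 3)*(b - 2)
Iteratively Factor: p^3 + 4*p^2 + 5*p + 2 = (p + 2)*(p^2 + 2*p + 1) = (p + 1)*(p + 2)*(p + 1)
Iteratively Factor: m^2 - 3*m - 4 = (m + 1)*(m - 4)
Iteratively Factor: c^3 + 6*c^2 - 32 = (c - 2)*(c^2 + 8*c + 16) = (c - 2)*(c + 4)*(c + 4)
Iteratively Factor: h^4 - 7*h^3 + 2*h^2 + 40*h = (h)*(h^3 - 7*h^2 + 2*h + 40) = h*(h + 2)*(h^2 - 9*h + 20) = h*(h - 5)*(h + 2)*(h - 4)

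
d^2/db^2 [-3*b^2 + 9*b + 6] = -6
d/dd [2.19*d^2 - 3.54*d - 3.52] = 4.38*d - 3.54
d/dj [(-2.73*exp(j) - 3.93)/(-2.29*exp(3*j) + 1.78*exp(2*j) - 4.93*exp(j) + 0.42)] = (-12.5034*exp(3*j) - 22.1397*exp(2*j) + 13.9908*exp(j) - 20.5215)*exp(j)/(5.2441*exp(6*j) - 8.1524*exp(5*j) + 25.7478*exp(4*j) - 19.4744*exp(3*j) + 25.8001*exp(2*j) - 4.1412*exp(j) + 0.1764)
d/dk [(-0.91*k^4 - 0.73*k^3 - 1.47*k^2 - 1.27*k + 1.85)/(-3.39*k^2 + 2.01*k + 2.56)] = (6.1698*k^5 - 3.0126*k^4 - 12.253*k^3 - 12.8664*k^2 + 5.0166*k - 6.9697)/(11.4921*k^4 - 13.6278*k^3 - 13.3167*k^2 + 10.2912*k + 6.5536)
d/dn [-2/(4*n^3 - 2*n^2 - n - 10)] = 2*(12*n^2 - 4*n - 1)/(-4*n^3 + 2*n^2 + n + 10)^2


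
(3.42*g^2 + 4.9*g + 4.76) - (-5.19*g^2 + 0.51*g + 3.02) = 8.61*g^2 + 4.39*g + 1.74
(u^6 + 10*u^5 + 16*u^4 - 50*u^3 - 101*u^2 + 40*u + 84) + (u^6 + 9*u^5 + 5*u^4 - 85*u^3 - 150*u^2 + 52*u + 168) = 2*u^6 + 19*u^5 + 21*u^4 - 135*u^3 - 251*u^2 + 92*u + 252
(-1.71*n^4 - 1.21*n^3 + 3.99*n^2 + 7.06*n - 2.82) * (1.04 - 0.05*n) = 0.0855*n^5 - 1.7179*n^4 - 1.4579*n^3 + 3.7966*n^2 + 7.4834*n - 2.9328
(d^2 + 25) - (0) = d^2 + 25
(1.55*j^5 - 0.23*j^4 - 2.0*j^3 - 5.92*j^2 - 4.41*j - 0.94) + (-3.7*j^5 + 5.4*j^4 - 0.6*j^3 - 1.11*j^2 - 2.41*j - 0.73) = -2.15*j^5 + 5.17*j^4 - 2.6*j^3 - 7.03*j^2 - 6.82*j - 1.67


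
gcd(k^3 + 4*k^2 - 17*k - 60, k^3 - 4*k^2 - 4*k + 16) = k - 4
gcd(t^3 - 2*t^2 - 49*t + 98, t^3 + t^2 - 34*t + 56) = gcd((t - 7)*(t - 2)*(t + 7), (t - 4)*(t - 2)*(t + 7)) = t^2 + 5*t - 14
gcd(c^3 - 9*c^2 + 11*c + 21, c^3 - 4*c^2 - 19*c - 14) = c^2 - 6*c - 7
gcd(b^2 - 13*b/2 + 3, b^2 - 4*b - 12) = b - 6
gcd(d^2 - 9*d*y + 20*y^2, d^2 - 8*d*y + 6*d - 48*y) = 1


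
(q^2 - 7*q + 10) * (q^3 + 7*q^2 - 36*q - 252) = q^5 - 75*q^3 + 70*q^2 + 1404*q - 2520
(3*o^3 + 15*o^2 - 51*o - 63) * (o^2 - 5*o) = 3*o^5 - 126*o^3 + 192*o^2 + 315*o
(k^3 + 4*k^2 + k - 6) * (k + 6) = k^4 + 10*k^3 + 25*k^2 - 36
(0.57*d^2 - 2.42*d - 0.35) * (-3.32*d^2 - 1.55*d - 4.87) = -1.8924*d^4 + 7.1509*d^3 + 2.1371*d^2 + 12.3279*d + 1.7045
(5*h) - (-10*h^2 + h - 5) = 10*h^2 + 4*h + 5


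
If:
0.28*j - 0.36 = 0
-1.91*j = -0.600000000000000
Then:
No Solution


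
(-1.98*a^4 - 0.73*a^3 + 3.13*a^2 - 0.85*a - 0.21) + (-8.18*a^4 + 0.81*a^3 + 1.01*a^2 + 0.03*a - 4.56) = -10.16*a^4 + 0.0800000000000001*a^3 + 4.14*a^2 - 0.82*a - 4.77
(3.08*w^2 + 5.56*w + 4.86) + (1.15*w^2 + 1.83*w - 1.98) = 4.23*w^2 + 7.39*w + 2.88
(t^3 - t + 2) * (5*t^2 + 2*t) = 5*t^5 + 2*t^4 - 5*t^3 + 8*t^2 + 4*t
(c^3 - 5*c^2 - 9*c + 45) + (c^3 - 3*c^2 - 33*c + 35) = 2*c^3 - 8*c^2 - 42*c + 80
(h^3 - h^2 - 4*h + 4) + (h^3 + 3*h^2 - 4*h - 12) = 2*h^3 + 2*h^2 - 8*h - 8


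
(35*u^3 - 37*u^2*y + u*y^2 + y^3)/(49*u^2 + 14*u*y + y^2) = (5*u^2 - 6*u*y + y^2)/(7*u + y)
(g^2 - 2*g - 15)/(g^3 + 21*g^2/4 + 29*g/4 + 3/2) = 4*(g - 5)/(4*g^2 + 9*g + 2)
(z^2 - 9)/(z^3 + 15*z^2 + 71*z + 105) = (z - 3)/(z^2 + 12*z + 35)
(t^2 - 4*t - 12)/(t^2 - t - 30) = (t + 2)/(t + 5)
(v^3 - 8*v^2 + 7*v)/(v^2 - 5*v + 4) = v*(v - 7)/(v - 4)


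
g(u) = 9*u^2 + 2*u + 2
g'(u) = 18*u + 2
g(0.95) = 12.02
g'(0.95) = 19.10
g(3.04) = 91.25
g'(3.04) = 56.72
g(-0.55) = 3.62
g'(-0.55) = -7.90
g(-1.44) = 17.78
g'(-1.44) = -23.92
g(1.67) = 30.44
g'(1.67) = 32.06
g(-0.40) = 2.64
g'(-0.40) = -5.20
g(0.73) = 8.26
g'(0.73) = 15.14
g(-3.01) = 77.52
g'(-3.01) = -52.18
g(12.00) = 1322.00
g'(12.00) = 218.00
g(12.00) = 1322.00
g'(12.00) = 218.00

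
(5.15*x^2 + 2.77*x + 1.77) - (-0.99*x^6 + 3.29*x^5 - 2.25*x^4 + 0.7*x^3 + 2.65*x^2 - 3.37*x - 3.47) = 0.99*x^6 - 3.29*x^5 + 2.25*x^4 - 0.7*x^3 + 2.5*x^2 + 6.14*x + 5.24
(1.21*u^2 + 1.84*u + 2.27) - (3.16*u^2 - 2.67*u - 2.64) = -1.95*u^2 + 4.51*u + 4.91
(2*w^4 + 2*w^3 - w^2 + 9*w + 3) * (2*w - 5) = 4*w^5 - 6*w^4 - 12*w^3 + 23*w^2 - 39*w - 15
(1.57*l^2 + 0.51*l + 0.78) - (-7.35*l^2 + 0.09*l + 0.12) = 8.92*l^2 + 0.42*l + 0.66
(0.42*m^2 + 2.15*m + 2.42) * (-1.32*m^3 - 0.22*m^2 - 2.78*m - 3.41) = -0.5544*m^5 - 2.9304*m^4 - 4.835*m^3 - 7.9416*m^2 - 14.0591*m - 8.2522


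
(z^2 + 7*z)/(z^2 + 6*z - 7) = z/(z - 1)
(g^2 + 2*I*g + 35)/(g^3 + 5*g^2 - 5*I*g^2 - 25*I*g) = (g + 7*I)/(g*(g + 5))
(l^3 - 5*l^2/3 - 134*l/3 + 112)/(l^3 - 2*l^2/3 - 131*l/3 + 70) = (3*l - 8)/(3*l - 5)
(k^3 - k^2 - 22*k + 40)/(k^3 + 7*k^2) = (k^3 - k^2 - 22*k + 40)/(k^2*(k + 7))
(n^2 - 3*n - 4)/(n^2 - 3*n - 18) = (-n^2 + 3*n + 4)/(-n^2 + 3*n + 18)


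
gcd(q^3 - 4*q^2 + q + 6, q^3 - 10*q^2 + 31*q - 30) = q^2 - 5*q + 6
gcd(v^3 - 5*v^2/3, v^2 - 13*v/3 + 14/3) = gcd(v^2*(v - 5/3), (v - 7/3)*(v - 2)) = 1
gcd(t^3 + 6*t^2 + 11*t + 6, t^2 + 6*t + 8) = t + 2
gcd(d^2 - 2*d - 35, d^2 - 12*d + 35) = d - 7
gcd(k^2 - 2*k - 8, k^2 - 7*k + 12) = k - 4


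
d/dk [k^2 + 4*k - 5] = 2*k + 4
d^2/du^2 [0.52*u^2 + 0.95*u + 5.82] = 1.04000000000000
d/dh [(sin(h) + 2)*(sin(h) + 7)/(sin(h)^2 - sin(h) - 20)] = 2*(-34*sin(h) + 5*cos(h)^2 - 88)*cos(h)/((sin(h) - 5)^2*(sin(h) + 4)^2)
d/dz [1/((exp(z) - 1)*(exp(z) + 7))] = 2*(-exp(z) - 3)*exp(z)/(exp(4*z) + 12*exp(3*z) + 22*exp(2*z) - 84*exp(z) + 49)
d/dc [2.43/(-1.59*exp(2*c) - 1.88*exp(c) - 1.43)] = (7.7274*exp(c) + 4.5684)*exp(c)/(1.59*exp(2*c) + 1.88*exp(c) + 1.43)^2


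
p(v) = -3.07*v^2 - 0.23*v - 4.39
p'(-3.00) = 18.19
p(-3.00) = -31.33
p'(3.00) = -18.65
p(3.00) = -32.71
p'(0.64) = -4.16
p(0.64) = -5.79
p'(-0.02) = -0.11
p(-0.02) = -4.39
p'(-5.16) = 31.45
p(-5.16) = -84.94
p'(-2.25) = 13.58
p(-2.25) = -19.41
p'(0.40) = -2.69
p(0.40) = -4.97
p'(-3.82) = 23.22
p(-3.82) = -48.31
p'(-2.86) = 17.33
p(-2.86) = -28.84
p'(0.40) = -2.69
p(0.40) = -4.97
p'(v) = -6.14*v - 0.23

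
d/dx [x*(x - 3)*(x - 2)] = 3*x^2 - 10*x + 6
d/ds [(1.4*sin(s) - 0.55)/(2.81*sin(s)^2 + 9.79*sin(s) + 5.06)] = (-3.934*sin(s)^2 + 3.091*sin(s) + 12.4685)*cos(s)/(7.8961*sin(s)^4 + 55.0198*sin(s)^3 + 124.2813*sin(s)^2 + 99.0748*sin(s) + 25.6036)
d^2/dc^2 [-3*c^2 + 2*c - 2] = -6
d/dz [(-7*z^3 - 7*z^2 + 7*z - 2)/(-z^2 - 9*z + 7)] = (7*z^4 + 126*z^3 - 77*z^2 - 102*z + 31)/(z^4 + 18*z^3 + 67*z^2 - 126*z + 49)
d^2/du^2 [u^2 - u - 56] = 2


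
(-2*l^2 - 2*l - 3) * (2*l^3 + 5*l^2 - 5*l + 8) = -4*l^5 - 14*l^4 - 6*l^3 - 21*l^2 - l - 24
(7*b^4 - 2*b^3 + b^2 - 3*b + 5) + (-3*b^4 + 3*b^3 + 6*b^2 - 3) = 4*b^4 + b^3 + 7*b^2 - 3*b + 2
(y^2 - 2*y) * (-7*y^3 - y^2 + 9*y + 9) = -7*y^5 + 13*y^4 + 11*y^3 - 9*y^2 - 18*y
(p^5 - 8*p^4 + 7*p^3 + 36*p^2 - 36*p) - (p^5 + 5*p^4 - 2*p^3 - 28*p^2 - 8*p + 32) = -13*p^4 + 9*p^3 + 64*p^2 - 28*p - 32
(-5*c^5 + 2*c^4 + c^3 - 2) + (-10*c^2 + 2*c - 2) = -5*c^5 + 2*c^4 + c^3 - 10*c^2 + 2*c - 4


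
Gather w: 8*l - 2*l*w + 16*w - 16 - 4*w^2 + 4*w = 8*l - 4*w^2 + w*(20 - 2*l) - 16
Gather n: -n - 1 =-n - 1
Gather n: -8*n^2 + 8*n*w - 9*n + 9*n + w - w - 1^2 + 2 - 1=-8*n^2 + 8*n*w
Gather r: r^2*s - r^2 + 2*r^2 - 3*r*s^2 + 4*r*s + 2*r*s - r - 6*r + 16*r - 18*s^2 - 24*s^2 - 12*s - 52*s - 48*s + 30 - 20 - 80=r^2*(s + 1) + r*(-3*s^2 + 6*s + 9) - 42*s^2 - 112*s - 70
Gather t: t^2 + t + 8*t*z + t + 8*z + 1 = t^2 + t*(8*z + 2) + 8*z + 1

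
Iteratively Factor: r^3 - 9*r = (r + 3)*(r^2 - 3*r) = r*(r + 3)*(r - 3)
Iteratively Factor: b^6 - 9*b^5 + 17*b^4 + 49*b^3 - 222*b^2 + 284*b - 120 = (b - 2)*(b^5 - 7*b^4 + 3*b^3 + 55*b^2 - 112*b + 60) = (b - 2)^2*(b^4 - 5*b^3 - 7*b^2 + 41*b - 30) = (b - 2)^2*(b - 1)*(b^3 - 4*b^2 - 11*b + 30) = (b - 2)^2*(b - 1)*(b + 3)*(b^2 - 7*b + 10) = (b - 5)*(b - 2)^2*(b - 1)*(b + 3)*(b - 2)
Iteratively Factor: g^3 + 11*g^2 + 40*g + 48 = (g + 3)*(g^2 + 8*g + 16) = (g + 3)*(g + 4)*(g + 4)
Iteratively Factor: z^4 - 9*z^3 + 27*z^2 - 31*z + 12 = (z - 4)*(z^3 - 5*z^2 + 7*z - 3) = (z - 4)*(z - 1)*(z^2 - 4*z + 3) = (z - 4)*(z - 1)^2*(z - 3)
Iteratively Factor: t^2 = (t)*(t)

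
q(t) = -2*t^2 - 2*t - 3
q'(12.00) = -50.00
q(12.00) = -315.00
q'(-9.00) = 34.00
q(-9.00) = -147.00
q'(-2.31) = 7.24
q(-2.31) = -9.05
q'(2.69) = -12.76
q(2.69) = -22.85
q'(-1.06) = 2.24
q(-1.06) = -3.13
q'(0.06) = -2.24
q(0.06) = -3.13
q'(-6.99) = 25.96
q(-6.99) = -86.74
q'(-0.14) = -1.44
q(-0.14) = -2.76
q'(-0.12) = -1.52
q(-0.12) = -2.79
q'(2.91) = -13.64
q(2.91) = -25.76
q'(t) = -4*t - 2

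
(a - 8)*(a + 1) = a^2 - 7*a - 8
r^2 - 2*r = r*(r - 2)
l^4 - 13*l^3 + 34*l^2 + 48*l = l*(l - 8)*(l - 6)*(l + 1)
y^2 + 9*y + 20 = (y + 4)*(y + 5)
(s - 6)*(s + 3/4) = s^2 - 21*s/4 - 9/2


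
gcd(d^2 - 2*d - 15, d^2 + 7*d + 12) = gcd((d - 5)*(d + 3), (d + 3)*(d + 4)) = d + 3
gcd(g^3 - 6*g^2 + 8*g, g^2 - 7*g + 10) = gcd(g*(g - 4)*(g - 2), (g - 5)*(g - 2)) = g - 2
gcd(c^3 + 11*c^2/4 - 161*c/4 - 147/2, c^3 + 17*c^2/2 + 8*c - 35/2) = c + 7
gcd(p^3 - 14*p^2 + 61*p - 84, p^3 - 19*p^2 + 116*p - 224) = p^2 - 11*p + 28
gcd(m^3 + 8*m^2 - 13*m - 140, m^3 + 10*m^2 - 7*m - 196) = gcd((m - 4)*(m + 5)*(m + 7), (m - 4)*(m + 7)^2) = m^2 + 3*m - 28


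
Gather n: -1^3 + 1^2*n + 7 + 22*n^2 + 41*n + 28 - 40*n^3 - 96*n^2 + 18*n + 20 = -40*n^3 - 74*n^2 + 60*n + 54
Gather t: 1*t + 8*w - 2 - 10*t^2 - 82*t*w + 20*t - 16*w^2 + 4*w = -10*t^2 + t*(21 - 82*w) - 16*w^2 + 12*w - 2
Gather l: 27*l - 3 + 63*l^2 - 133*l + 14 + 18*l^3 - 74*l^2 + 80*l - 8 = 18*l^3 - 11*l^2 - 26*l + 3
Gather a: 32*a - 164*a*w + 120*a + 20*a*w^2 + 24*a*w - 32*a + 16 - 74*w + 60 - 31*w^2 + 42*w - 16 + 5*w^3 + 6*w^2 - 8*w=a*(20*w^2 - 140*w + 120) + 5*w^3 - 25*w^2 - 40*w + 60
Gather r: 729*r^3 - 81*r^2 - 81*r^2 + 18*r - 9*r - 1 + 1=729*r^3 - 162*r^2 + 9*r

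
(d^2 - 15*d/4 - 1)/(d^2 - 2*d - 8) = (d + 1/4)/(d + 2)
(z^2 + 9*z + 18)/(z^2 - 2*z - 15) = (z + 6)/(z - 5)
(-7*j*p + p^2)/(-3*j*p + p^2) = (7*j - p)/(3*j - p)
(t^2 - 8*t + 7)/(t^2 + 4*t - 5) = (t - 7)/(t + 5)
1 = 1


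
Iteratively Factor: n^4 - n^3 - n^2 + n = (n)*(n^3 - n^2 - n + 1) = n*(n - 1)*(n^2 - 1) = n*(n - 1)^2*(n + 1)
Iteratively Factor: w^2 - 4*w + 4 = (w - 2)*(w - 2)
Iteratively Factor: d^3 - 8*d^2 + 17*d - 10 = (d - 1)*(d^2 - 7*d + 10) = (d - 5)*(d - 1)*(d - 2)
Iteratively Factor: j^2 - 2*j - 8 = (j + 2)*(j - 4)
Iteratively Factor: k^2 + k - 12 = (k - 3)*(k + 4)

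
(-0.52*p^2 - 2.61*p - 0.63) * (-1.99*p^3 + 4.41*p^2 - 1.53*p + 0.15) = 1.0348*p^5 + 2.9007*p^4 - 9.4608*p^3 + 1.137*p^2 + 0.5724*p - 0.0945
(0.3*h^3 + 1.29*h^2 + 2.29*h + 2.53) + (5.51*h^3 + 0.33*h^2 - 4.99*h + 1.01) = 5.81*h^3 + 1.62*h^2 - 2.7*h + 3.54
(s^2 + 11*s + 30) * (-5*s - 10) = -5*s^3 - 65*s^2 - 260*s - 300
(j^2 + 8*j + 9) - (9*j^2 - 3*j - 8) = -8*j^2 + 11*j + 17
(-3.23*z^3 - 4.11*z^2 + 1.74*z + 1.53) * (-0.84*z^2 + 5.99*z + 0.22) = 2.7132*z^5 - 15.8953*z^4 - 26.7911*z^3 + 8.2332*z^2 + 9.5475*z + 0.3366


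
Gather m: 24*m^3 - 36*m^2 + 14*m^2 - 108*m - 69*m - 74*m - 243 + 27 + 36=24*m^3 - 22*m^2 - 251*m - 180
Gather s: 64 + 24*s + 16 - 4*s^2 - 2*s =-4*s^2 + 22*s + 80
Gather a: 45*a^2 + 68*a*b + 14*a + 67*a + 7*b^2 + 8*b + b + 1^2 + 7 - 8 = 45*a^2 + a*(68*b + 81) + 7*b^2 + 9*b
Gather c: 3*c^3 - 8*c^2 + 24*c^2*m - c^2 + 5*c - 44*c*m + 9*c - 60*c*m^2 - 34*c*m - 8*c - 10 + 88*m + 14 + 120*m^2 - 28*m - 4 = 3*c^3 + c^2*(24*m - 9) + c*(-60*m^2 - 78*m + 6) + 120*m^2 + 60*m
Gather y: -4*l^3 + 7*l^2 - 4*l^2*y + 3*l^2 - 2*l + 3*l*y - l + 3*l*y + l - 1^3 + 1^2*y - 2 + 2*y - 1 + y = -4*l^3 + 10*l^2 - 2*l + y*(-4*l^2 + 6*l + 4) - 4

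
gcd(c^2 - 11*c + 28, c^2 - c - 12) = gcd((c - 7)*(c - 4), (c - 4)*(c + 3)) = c - 4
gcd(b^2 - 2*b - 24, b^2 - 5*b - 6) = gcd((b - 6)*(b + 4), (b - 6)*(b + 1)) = b - 6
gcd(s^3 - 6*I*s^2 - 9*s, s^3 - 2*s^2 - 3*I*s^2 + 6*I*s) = s^2 - 3*I*s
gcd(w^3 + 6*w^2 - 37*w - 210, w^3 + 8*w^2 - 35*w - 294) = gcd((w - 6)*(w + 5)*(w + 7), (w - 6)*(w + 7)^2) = w^2 + w - 42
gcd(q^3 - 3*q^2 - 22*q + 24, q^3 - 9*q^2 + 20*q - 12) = q^2 - 7*q + 6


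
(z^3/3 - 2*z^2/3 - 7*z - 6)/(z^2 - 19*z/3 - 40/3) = (-z^3 + 2*z^2 + 21*z + 18)/(-3*z^2 + 19*z + 40)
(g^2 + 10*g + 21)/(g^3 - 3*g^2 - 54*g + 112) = (g + 3)/(g^2 - 10*g + 16)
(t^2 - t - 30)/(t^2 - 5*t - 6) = (t + 5)/(t + 1)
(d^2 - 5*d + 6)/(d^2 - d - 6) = (d - 2)/(d + 2)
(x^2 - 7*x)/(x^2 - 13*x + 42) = x/(x - 6)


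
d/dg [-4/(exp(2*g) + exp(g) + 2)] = (8*exp(g) + 4)*exp(g)/(exp(2*g) + exp(g) + 2)^2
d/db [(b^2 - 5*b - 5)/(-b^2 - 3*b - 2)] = (-8*b^2 - 14*b - 5)/(b^4 + 6*b^3 + 13*b^2 + 12*b + 4)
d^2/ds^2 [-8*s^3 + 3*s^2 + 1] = 6 - 48*s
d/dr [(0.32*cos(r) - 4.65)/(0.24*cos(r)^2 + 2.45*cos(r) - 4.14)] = (0.0768*cos(r)^2 - 2.232*cos(r) - 10.0677)*sin(r)/(0.0576*cos(r)^4 + 1.176*cos(r)^3 + 4.0153*cos(r)^2 - 20.286*cos(r) + 17.1396)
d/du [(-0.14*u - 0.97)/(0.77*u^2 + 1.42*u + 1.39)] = (0.1078*u^2 + 1.4938*u + 1.1828)/(0.5929*u^4 + 2.1868*u^3 + 4.157*u^2 + 3.9476*u + 1.9321)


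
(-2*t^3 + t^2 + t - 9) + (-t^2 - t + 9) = -2*t^3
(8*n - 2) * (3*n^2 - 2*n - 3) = 24*n^3 - 22*n^2 - 20*n + 6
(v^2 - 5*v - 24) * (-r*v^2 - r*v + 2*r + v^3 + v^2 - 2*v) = -r*v^4 + 4*r*v^3 + 31*r*v^2 + 14*r*v - 48*r + v^5 - 4*v^4 - 31*v^3 - 14*v^2 + 48*v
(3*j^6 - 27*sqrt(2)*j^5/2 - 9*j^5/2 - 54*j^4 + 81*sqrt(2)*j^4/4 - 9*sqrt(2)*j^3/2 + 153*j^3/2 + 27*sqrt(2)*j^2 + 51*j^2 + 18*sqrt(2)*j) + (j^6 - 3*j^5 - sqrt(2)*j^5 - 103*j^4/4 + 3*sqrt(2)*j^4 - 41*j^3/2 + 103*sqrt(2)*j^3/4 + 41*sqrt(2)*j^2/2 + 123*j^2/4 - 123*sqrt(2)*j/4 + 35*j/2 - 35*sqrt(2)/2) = 4*j^6 - 29*sqrt(2)*j^5/2 - 15*j^5/2 - 319*j^4/4 + 93*sqrt(2)*j^4/4 + 85*sqrt(2)*j^3/4 + 56*j^3 + 95*sqrt(2)*j^2/2 + 327*j^2/4 - 51*sqrt(2)*j/4 + 35*j/2 - 35*sqrt(2)/2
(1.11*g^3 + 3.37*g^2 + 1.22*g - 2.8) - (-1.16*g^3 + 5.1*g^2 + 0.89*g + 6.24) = 2.27*g^3 - 1.73*g^2 + 0.33*g - 9.04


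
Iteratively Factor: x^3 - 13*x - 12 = (x + 3)*(x^2 - 3*x - 4) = (x - 4)*(x + 3)*(x + 1)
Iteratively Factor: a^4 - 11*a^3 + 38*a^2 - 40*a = (a)*(a^3 - 11*a^2 + 38*a - 40) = a*(a - 5)*(a^2 - 6*a + 8) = a*(a - 5)*(a - 4)*(a - 2)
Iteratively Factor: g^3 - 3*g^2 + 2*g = (g - 1)*(g^2 - 2*g) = g*(g - 1)*(g - 2)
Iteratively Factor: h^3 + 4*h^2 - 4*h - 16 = (h + 4)*(h^2 - 4) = (h + 2)*(h + 4)*(h - 2)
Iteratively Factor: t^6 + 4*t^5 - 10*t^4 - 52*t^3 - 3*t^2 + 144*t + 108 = (t + 2)*(t^5 + 2*t^4 - 14*t^3 - 24*t^2 + 45*t + 54) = (t + 2)*(t + 3)*(t^4 - t^3 - 11*t^2 + 9*t + 18) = (t - 3)*(t + 2)*(t + 3)*(t^3 + 2*t^2 - 5*t - 6) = (t - 3)*(t + 2)*(t + 3)^2*(t^2 - t - 2) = (t - 3)*(t - 2)*(t + 2)*(t + 3)^2*(t + 1)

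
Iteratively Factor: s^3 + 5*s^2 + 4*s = (s + 4)*(s^2 + s) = s*(s + 4)*(s + 1)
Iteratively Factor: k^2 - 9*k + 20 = (k - 5)*(k - 4)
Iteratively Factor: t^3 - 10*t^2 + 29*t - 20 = (t - 4)*(t^2 - 6*t + 5) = (t - 5)*(t - 4)*(t - 1)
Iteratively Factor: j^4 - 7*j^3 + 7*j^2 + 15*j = (j - 5)*(j^3 - 2*j^2 - 3*j) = (j - 5)*(j + 1)*(j^2 - 3*j) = j*(j - 5)*(j + 1)*(j - 3)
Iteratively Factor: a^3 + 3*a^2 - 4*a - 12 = (a + 3)*(a^2 - 4) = (a + 2)*(a + 3)*(a - 2)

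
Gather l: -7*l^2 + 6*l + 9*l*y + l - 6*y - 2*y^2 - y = -7*l^2 + l*(9*y + 7) - 2*y^2 - 7*y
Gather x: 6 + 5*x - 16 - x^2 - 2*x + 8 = -x^2 + 3*x - 2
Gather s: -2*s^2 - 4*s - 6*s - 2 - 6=-2*s^2 - 10*s - 8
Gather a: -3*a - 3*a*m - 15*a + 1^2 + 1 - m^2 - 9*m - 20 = a*(-3*m - 18) - m^2 - 9*m - 18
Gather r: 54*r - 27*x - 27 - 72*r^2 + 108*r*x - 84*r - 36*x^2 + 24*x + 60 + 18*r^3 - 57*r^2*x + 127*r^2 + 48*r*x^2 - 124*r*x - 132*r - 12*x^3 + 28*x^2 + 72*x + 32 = 18*r^3 + r^2*(55 - 57*x) + r*(48*x^2 - 16*x - 162) - 12*x^3 - 8*x^2 + 69*x + 65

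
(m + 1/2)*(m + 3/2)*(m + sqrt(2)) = m^3 + sqrt(2)*m^2 + 2*m^2 + 3*m/4 + 2*sqrt(2)*m + 3*sqrt(2)/4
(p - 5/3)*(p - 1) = p^2 - 8*p/3 + 5/3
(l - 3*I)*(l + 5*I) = l^2 + 2*I*l + 15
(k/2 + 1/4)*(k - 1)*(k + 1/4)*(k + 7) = k^4/2 + 27*k^3/8 - 19*k^2/16 - 9*k/4 - 7/16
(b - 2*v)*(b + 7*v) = b^2 + 5*b*v - 14*v^2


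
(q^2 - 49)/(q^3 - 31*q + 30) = (q^2 - 49)/(q^3 - 31*q + 30)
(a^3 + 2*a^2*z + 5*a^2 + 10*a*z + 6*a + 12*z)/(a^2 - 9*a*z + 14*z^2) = (a^3 + 2*a^2*z + 5*a^2 + 10*a*z + 6*a + 12*z)/(a^2 - 9*a*z + 14*z^2)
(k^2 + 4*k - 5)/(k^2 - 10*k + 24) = (k^2 + 4*k - 5)/(k^2 - 10*k + 24)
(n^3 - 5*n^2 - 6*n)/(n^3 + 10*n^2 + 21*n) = (n^2 - 5*n - 6)/(n^2 + 10*n + 21)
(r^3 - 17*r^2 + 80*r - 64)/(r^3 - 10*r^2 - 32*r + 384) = (r - 1)/(r + 6)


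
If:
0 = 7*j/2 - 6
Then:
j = 12/7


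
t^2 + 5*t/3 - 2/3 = (t - 1/3)*(t + 2)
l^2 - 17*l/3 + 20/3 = (l - 4)*(l - 5/3)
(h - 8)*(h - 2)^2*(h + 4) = h^4 - 8*h^3 - 12*h^2 + 112*h - 128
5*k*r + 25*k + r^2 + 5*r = (5*k + r)*(r + 5)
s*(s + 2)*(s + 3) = s^3 + 5*s^2 + 6*s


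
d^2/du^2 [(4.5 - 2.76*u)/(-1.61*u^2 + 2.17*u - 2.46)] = ((26.4684 - 26.6616*u)*(1.61*u^2 - 2.17*u + 2.46) + (2.76*u - 4.5)*(3.22*u - 2.17)*(6.44*u - 4.34))/(1.61*u^2 - 2.17*u + 2.46)^3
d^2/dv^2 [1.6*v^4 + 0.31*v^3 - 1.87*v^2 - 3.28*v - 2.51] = 19.2*v^2 + 1.86*v - 3.74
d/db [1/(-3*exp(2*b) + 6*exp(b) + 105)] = 2*(exp(b) - 1)*exp(b)/(3*(-exp(2*b) + 2*exp(b) + 35)^2)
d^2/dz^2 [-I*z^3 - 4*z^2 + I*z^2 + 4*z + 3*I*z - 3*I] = -6*I*z - 8 + 2*I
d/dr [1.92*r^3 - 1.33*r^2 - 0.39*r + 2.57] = 5.76*r^2 - 2.66*r - 0.39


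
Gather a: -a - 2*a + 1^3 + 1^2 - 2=-3*a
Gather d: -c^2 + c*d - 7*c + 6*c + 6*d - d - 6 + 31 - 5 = -c^2 - c + d*(c + 5) + 20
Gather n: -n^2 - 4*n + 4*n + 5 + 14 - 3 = 16 - n^2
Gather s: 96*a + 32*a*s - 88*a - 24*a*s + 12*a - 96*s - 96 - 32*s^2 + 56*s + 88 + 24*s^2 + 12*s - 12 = 20*a - 8*s^2 + s*(8*a - 28) - 20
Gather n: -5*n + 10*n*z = n*(10*z - 5)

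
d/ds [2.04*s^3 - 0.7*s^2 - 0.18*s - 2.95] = 6.12*s^2 - 1.4*s - 0.18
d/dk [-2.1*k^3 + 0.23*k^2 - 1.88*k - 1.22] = -6.3*k^2 + 0.46*k - 1.88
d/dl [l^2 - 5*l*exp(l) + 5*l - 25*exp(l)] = -5*l*exp(l) + 2*l - 30*exp(l) + 5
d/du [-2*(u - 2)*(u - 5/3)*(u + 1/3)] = -6*u^2 + 40*u/3 - 38/9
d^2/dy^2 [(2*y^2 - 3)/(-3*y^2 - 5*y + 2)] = 10*(6*y^3 + 9*y^2 + 27*y + 17)/(27*y^6 + 135*y^5 + 171*y^4 - 55*y^3 - 114*y^2 + 60*y - 8)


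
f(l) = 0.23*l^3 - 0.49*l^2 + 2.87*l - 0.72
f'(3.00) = 6.14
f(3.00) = 9.69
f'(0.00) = 2.87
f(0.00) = -0.72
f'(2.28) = 4.22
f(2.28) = 6.00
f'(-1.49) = 5.86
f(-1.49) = -6.84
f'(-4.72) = 22.87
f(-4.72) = -49.37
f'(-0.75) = 3.99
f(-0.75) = -3.25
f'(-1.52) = 5.95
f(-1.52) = -7.02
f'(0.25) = 2.67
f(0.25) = -0.03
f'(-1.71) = 6.56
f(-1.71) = -8.21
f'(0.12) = 2.76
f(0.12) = -0.38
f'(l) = 0.69*l^2 - 0.98*l + 2.87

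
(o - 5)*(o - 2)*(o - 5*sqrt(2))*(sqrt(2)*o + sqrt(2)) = sqrt(2)*o^4 - 10*o^3 - 6*sqrt(2)*o^3 + 3*sqrt(2)*o^2 + 60*o^2 - 30*o + 10*sqrt(2)*o - 100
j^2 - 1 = (j - 1)*(j + 1)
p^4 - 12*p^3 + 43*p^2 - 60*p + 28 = (p - 7)*(p - 2)^2*(p - 1)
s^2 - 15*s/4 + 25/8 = (s - 5/2)*(s - 5/4)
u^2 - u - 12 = (u - 4)*(u + 3)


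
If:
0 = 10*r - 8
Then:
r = 4/5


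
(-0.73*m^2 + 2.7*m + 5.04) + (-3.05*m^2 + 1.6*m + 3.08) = -3.78*m^2 + 4.3*m + 8.12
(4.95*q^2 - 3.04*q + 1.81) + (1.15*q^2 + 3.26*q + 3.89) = 6.1*q^2 + 0.22*q + 5.7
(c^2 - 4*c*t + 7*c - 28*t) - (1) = c^2 - 4*c*t + 7*c - 28*t - 1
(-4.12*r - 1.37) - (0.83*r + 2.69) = -4.95*r - 4.06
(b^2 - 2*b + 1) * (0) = 0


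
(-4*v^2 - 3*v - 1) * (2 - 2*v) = 8*v^3 - 2*v^2 - 4*v - 2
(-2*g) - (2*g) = -4*g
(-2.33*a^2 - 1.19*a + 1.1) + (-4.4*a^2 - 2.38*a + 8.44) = -6.73*a^2 - 3.57*a + 9.54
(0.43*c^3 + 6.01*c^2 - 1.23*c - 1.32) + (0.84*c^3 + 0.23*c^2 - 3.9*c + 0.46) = 1.27*c^3 + 6.24*c^2 - 5.13*c - 0.86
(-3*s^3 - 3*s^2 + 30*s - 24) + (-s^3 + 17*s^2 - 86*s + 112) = -4*s^3 + 14*s^2 - 56*s + 88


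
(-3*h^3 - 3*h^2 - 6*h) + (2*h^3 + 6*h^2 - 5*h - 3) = -h^3 + 3*h^2 - 11*h - 3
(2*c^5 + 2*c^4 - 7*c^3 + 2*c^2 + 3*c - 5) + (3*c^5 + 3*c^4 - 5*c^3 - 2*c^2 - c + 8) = 5*c^5 + 5*c^4 - 12*c^3 + 2*c + 3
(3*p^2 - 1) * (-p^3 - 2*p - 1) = -3*p^5 - 5*p^3 - 3*p^2 + 2*p + 1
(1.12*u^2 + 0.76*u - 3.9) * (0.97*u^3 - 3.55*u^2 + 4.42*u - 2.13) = 1.0864*u^5 - 3.2388*u^4 - 1.5306*u^3 + 14.8186*u^2 - 18.8568*u + 8.307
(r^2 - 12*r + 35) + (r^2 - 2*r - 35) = 2*r^2 - 14*r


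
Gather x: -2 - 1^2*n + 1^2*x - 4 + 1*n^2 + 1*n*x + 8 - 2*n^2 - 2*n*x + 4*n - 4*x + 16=-n^2 + 3*n + x*(-n - 3) + 18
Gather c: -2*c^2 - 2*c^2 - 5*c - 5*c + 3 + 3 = -4*c^2 - 10*c + 6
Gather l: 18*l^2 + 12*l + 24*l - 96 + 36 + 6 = 18*l^2 + 36*l - 54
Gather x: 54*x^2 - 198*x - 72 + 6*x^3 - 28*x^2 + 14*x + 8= 6*x^3 + 26*x^2 - 184*x - 64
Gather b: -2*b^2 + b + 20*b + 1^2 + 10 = -2*b^2 + 21*b + 11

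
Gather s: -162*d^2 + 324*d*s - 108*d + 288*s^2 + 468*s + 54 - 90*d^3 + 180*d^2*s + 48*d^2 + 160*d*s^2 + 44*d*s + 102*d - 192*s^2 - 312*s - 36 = -90*d^3 - 114*d^2 - 6*d + s^2*(160*d + 96) + s*(180*d^2 + 368*d + 156) + 18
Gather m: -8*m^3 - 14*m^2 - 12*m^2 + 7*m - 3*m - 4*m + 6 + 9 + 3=-8*m^3 - 26*m^2 + 18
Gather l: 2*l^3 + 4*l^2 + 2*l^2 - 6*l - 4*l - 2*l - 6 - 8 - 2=2*l^3 + 6*l^2 - 12*l - 16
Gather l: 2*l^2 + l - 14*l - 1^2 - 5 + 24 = 2*l^2 - 13*l + 18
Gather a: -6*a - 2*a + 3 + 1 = 4 - 8*a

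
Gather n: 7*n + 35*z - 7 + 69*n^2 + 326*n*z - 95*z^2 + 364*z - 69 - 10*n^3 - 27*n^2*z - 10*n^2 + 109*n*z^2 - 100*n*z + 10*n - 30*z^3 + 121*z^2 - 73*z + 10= -10*n^3 + n^2*(59 - 27*z) + n*(109*z^2 + 226*z + 17) - 30*z^3 + 26*z^2 + 326*z - 66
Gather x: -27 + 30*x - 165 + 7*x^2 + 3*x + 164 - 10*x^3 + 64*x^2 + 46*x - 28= -10*x^3 + 71*x^2 + 79*x - 56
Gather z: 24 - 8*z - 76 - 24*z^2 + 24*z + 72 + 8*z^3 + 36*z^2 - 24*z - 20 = 8*z^3 + 12*z^2 - 8*z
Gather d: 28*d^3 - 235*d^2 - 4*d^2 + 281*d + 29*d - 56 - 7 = 28*d^3 - 239*d^2 + 310*d - 63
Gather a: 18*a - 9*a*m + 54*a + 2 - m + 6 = a*(72 - 9*m) - m + 8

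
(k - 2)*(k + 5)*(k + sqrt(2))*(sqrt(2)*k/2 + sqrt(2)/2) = sqrt(2)*k^4/2 + k^3 + 2*sqrt(2)*k^3 - 7*sqrt(2)*k^2/2 + 4*k^2 - 5*sqrt(2)*k - 7*k - 10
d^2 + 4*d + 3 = (d + 1)*(d + 3)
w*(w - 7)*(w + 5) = w^3 - 2*w^2 - 35*w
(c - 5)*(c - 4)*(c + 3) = c^3 - 6*c^2 - 7*c + 60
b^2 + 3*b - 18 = (b - 3)*(b + 6)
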